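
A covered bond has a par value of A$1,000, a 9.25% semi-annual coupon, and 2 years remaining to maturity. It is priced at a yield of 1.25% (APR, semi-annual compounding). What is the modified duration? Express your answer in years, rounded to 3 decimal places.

Periodic yield y = 0.00625. First find Macaulay duration:
  t   CF        PV=CF/(1+0.00625)^t    t·PV
  1        46.25        45.9627        45.9627
  2        46.25        45.6773        91.3545
  3        46.25        45.3935       136.1806
  4     1,046.25     1,020.4974     4,081.9896
  Σ                  1,157.5309     4,355.4874
P = 1,157.5309; Macaulay duration = 4,355.4874 / 1,157.5309 = 3.76274 half-year periods = 1.88137 years.
Modified duration = D_Mac / (1 + y) = 1.88137 / 1.00625 = 1.86968 years.

1.870 years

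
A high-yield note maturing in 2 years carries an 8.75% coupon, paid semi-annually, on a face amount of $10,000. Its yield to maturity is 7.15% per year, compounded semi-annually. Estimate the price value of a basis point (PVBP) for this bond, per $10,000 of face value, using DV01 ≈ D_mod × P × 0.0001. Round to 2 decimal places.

$1.87

Periodic yield y = 0.03575.
  t   CF        PV=CF/(1+0.03575)^t    t·PV
  1       437.50       422.3992       422.3992
  2       437.50       407.8197       815.6393
  3       437.50       393.7433     1,181.2300
  4    10,437.50     9,069.3617    36,277.4466
  Σ                 10,293.3239    38,696.7153
P = 10,293.3239; D_Mac = 3.75940 half-year periods = 1.87970 yrs; D_mod = 1.81482 yrs.
DV01 ≈ 1.81482 × 10,293.3239 × 0.0001 = 1.868053.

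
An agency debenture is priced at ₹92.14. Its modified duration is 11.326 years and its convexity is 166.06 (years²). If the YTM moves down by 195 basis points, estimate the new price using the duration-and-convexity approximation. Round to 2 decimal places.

₹115.40

Duration effect: -D_mod·Δy = -11.326 × (-0.0195) = +0.220857
Convexity effect: ½·C·(Δy)² = 0.5 × 166.06 × (-0.0195)² = +0.0315721575
ΔP/P ≈ +0.220857 + 0.0315721575 = +0.2524291575
New price ≈ 92.14 × (1 + 0.2524291575) = 115.39882257205.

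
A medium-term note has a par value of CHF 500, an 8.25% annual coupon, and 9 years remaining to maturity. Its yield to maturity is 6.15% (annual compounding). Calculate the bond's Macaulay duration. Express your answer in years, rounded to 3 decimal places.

6.854 years

Periodic yield y = 0.0615. Discount each cash flow and weight by its year:
  t   CF        PV=CF/(1+0.0615)^t    t·PV
  1        41.25        38.8601        38.8601
  2        41.25        36.6087        73.2173
  3        41.25        34.4877       103.4630
  4        41.25        32.4896       129.9583
  5        41.25        30.6072       153.0361
  6        41.25        28.8339       173.0036
  7        41.25        27.1634       190.1437
  8        41.25        25.5896       204.7170
  9       541.25       316.3136     2,846.8228
  Σ                    570.9538     3,913.2220
Price P = Σ PV = 570.9538.
Macaulay duration = Σ(t·PV) / P = 3,913.2220 / 570.9538 = 6.85383 years.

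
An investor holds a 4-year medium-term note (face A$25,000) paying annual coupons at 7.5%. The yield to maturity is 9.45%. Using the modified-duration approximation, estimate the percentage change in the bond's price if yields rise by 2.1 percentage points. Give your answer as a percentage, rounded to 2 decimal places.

-6.88%

Periodic yield y = 0.0945. Modified duration first:
  t   CF        PV=CF/(1+0.0945)^t    t·PV
  1     1,875.00     1,713.1110     1,713.1110
  2     1,875.00     1,565.1996     3,130.3993
  3     1,875.00     1,430.0591     4,290.1772
  4    26,875.00    18,727.7416    74,910.9665
  Σ                 23,436.1114    84,044.6540
P = 23,436.1114; D_Mac = 3.58612 yrs; D_mod = 3.58612/(1+0.0945) = 3.27649 yrs.
ΔP/P ≈ -D_mod · Δy = -3.27649 × (+0.021) = -0.068806 = -6.8806%.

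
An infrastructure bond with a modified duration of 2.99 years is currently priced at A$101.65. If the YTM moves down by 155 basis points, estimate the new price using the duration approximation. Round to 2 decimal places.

A$106.36

Duration approximation: ΔP/P ≈ -D_mod · Δy = -2.99 × (-0.0155) = +0.046345.
New price ≈ 101.65 × (1 + 0.046345) = 106.36096925.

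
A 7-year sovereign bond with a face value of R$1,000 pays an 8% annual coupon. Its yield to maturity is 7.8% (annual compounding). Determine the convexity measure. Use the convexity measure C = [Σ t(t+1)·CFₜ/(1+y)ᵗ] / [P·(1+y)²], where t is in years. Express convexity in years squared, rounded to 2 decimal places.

With y = 0.078:
  t   CF        PV=CF/(1+0.078)^t    t·PV        t(t+1)·PV
  1        80.00        74.2115        74.2115         148.4230
  2        80.00        68.8418       137.6837         413.0510
  3        80.00        63.8607       191.5821         766.3285
  4        80.00        59.2400       236.9599       1,184.7997
  5        80.00        54.9536       274.7680       1,648.6081
  6        80.00        50.9774       305.8642       2,141.0495
  7     1,080.00       638.3993     4,468.7954      35,750.3631
  Σ                  1,010.4843     5,689.8649      42,052.6229
P = 1,010.4843.
Convexity = Σ t(t+1)·PV / [P·(1+y)²] = 42,052.6229 / (1,010.4843 × 1.162084) = 35.81179.

35.81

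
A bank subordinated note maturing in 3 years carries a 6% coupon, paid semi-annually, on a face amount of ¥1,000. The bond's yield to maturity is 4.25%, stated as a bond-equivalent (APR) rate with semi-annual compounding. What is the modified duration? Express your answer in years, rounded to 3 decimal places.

Periodic yield y = 0.02125. First find Macaulay duration:
  t   CF        PV=CF/(1+0.02125)^t    t·PV
  1        30.00        29.3758        29.3758
  2        30.00        28.7645        57.5290
  3        30.00        28.1660        84.4980
  4        30.00        27.5799       110.3197
  5        30.00        27.0060       135.0302
  6     1,030.00       907.9142     5,447.4852
  Σ                  1,048.8064     5,864.2378
P = 1,048.8064; Macaulay duration = 5,864.2378 / 1,048.8064 = 5.59134 half-year periods = 2.79567 years.
Modified duration = D_Mac / (1 + y) = 2.79567 / 1.02125 = 2.73750 years.

2.738 years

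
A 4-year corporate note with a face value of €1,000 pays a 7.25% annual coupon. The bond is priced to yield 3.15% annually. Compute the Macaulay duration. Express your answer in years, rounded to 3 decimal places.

3.641 years

Periodic yield y = 0.0315. Discount each cash flow and weight by its year:
  t   CF        PV=CF/(1+0.0315)^t    t·PV
  1        72.50        70.2860        70.2860
  2        72.50        68.1396       136.2792
  3        72.50        66.0587       198.1762
  4     1,072.50       947.3716     3,789.4865
  Σ                  1,151.8560     4,194.2279
Price P = Σ PV = 1,151.8560.
Macaulay duration = Σ(t·PV) / P = 4,194.2279 / 1,151.8560 = 3.64128 years.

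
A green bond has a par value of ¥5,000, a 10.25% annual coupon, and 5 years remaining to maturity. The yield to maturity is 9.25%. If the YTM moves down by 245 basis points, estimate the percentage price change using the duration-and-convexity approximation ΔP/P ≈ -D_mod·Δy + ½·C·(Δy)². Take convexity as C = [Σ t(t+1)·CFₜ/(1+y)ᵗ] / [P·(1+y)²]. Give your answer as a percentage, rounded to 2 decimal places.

+9.94%

With y = 0.0925:
  t   CF        PV=CF/(1+0.0925)^t    t·PV        t(t+1)·PV
  1       512.50       469.1076       469.1076         938.2151
  2       512.50       429.3891       858.7781       2,576.3344
  3       512.50       393.0335     1,179.1004       4,716.4016
  4       512.50       359.7560     1,439.0241       7,195.1207
  5     5,512.50     3,541.9414    17,709.7071     106,258.2426
  Σ                  5,193.2275    21,655.7173     121,684.3144
P = 5,193.2275; D_Mac = 4.16999 yrs; D_mod = 3.81693 yrs; C = 19.63154.
Duration effect: -3.81693 × (-0.0245) = +0.093515
Convexity effect: 0.5 × 19.63154 × (-0.0245)² = +0.0058919
ΔP/P ≈ +0.093515 + 0.0058919 = +0.099407 = +9.9407%.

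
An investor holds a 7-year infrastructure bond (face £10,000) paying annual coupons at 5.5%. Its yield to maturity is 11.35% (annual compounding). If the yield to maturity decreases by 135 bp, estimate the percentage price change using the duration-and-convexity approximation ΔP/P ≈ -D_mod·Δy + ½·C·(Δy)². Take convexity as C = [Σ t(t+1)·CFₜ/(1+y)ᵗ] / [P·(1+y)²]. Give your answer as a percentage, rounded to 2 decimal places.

+7.34%

With y = 0.1135:
  t   CF        PV=CF/(1+0.1135)^t    t·PV        t(t+1)·PV
  1       550.00       493.9380       493.9380         987.8761
  2       550.00       443.5905       887.1810       2,661.5431
  3       550.00       398.3750     1,195.1249       4,780.4994
  4       550.00       357.7683     1,431.0730       7,155.3651
  5       550.00       321.3006     1,606.5032       9,639.0190
  6       550.00       288.5502     1,731.3011      12,119.1079
  7    10,550.00     4,970.7384    34,795.1690     278,361.3519
  Σ                  7,274.2610    42,140.2902     315,704.7625
P = 7,274.2610; D_Mac = 5.79307 yrs; D_mod = 5.20258 yrs; C = 35.00353.
Duration effect: -5.20258 × (-0.0135) = +0.070235
Convexity effect: 0.5 × 35.00353 × (-0.0135)² = +0.0031897
ΔP/P ≈ +0.070235 + 0.0031897 = +0.073424 = +7.3424%.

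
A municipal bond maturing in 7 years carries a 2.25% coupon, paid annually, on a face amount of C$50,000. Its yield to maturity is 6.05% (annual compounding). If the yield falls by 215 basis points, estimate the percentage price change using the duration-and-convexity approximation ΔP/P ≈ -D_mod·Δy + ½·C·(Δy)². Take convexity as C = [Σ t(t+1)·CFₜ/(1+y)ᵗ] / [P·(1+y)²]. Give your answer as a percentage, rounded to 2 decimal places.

+14.19%

With y = 0.0605:
  t   CF        PV=CF/(1+0.0605)^t    t·PV        t(t+1)·PV
  1     1,125.00     1,060.8204     1,060.8204       2,121.6407
  2     1,125.00     1,000.3021     2,000.6042       6,001.8125
  3     1,125.00       943.2363     2,829.7089      11,318.8355
  4     1,125.00       889.4260     3,557.7041      17,788.5204
  5     1,125.00       838.6855     4,193.4277      25,160.5664
  6     1,125.00       790.8397     4,745.0384      33,215.2691
  7    51,125.00    33,888.9889   237,222.9220   1,897,783.3761
  Σ                 39,412.2989   255,610.2257   1,993,390.0209
P = 39,412.2989; D_Mac = 6.48554 yrs; D_mod = 6.11555 yrs; C = 44.97169.
Duration effect: -6.11555 × (-0.0215) = +0.131484
Convexity effect: 0.5 × 44.97169 × (-0.0215)² = +0.0103941
ΔP/P ≈ +0.131484 + 0.0103941 = +0.141878 = +14.1878%.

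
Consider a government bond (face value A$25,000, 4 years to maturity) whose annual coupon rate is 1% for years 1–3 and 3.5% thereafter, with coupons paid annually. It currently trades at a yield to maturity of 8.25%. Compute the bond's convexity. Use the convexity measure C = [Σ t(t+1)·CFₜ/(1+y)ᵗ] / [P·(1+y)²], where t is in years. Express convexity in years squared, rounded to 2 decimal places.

16.69

With y = 0.0825:
  t   CF        PV=CF/(1+0.0825)^t    t·PV        t(t+1)·PV
  1       250.00       230.9469       230.9469         461.8938
  2       250.00       213.3458       426.6917       1,280.0751
  3       250.00       197.0862       591.2587       2,365.0348
  4    25,875.00    18,843.8109    75,375.2438     376,876.2188
  Σ                 19,485.1899    76,624.1411     380,983.2225
P = 19,485.1899.
Convexity = Σ t(t+1)·PV / [P·(1+y)²] = 380,983.2225 / (19,485.1899 × 1.171806) = 16.68574.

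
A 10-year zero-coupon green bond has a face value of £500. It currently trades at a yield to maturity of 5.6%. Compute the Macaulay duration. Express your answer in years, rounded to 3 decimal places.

10.000 years

A zero-coupon bond has a single cash flow at maturity, so its Macaulay duration equals its maturity: 10 years.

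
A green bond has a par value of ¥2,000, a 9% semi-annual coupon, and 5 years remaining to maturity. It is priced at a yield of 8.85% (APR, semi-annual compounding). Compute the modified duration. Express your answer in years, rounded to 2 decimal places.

3.96 years

Periodic yield y = 0.04425. First find Macaulay duration:
  t   CF        PV=CF/(1+0.04425)^t    t·PV
  1        90.00        86.1863        86.1863
  2        90.00        82.5341       165.0682
  3        90.00        79.0367       237.1102
  4        90.00        75.6876       302.7503
  5        90.00        72.4803       362.4016
  6        90.00        69.4090       416.4538
  7        90.00        66.4678       465.2744
  8        90.00        63.6512       509.2096
  9        90.00        60.9540       548.5859
  10    2,090.00     1,355.5060    13,555.0601
  Σ                  2,011.9130    16,648.1005
P = 2,011.9130; Macaulay duration = 16,648.1005 / 2,011.9130 = 8.27476 half-year periods = 4.13738 years.
Modified duration = D_Mac / (1 + y) = 4.13738 / 1.04425 = 3.96206 years.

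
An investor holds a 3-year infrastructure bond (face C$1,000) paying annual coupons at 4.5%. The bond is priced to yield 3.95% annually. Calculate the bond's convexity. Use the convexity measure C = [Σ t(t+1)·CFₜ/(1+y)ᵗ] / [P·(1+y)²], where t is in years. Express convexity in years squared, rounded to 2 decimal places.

With y = 0.0395:
  t   CF        PV=CF/(1+0.0395)^t    t·PV        t(t+1)·PV
  1        45.00        43.2900        43.2900          86.5801
  2        45.00        41.6451        83.2901         249.8704
  3     1,045.00       930.3424     2,791.0272      11,164.1087
  Σ                  1,015.2775     2,917.6073      11,500.5591
P = 1,015.2775.
Convexity = Σ t(t+1)·PV / [P·(1+y)²] = 11,500.5591 / (1,015.2775 × 1.080560) = 10.48299.

10.48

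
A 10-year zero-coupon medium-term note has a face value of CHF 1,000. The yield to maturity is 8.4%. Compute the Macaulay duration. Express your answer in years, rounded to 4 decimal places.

A zero-coupon bond has a single cash flow at maturity, so its Macaulay duration equals its maturity: 10 years.

10.0000 years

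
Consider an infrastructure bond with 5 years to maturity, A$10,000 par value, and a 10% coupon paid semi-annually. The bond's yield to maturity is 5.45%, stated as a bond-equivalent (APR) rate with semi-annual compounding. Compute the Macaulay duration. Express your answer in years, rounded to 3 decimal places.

Periodic yield y = 0.02725. Discount each cash flow and weight by its period:
  t   CF        PV=CF/(1+0.02725)^t    t·PV
  1       500.00       486.7364       486.7364
  2       500.00       473.8247       947.6494
  3       500.00       461.2555     1,383.7665
  4       500.00       449.0197     1,796.0788
  5       500.00       437.1085     2,185.5425
  6       500.00       425.5133     2,553.0796
  7       500.00       414.2256     2,899.5793
  8       500.00       403.2374     3,225.8992
  9       500.00       392.5407     3,532.8660
  10   10,500.00     8,024.6814    80,246.8142
  Σ                 11,968.1432    99,258.0120
Price P = Σ PV = 11,968.1432.
Macaulay duration = Σ(t·PV) / P = 99,258.0120 / 11,968.1432 = 8.29352 half-year periods.
In years: 8.29352 / 2 = 4.14676 years.

4.147 years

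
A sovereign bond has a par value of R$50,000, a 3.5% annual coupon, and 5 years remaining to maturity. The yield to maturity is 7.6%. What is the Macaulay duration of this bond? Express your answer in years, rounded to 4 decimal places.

4.6368 years

Periodic yield y = 0.076. Discount each cash flow and weight by its year:
  t   CF        PV=CF/(1+0.076)^t    t·PV
  1     1,750.00     1,626.3941     1,626.3941
  2     1,750.00     1,511.5186     3,023.0373
  3     1,750.00     1,404.7571     4,214.2713
  4     1,750.00     1,305.5363     5,222.1453
  5    51,750.00    35,879.7161   179,398.5803
  Σ                 41,727.9222   193,484.4282
Price P = Σ PV = 41,727.9222.
Macaulay duration = Σ(t·PV) / P = 193,484.4282 / 41,727.9222 = 4.63681 years.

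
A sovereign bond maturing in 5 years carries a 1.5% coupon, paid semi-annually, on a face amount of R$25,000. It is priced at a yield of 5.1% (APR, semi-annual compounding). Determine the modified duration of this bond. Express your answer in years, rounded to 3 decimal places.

4.697 years

Periodic yield y = 0.0255. First find Macaulay duration:
  t   CF        PV=CF/(1+0.0255)^t    t·PV
  1       187.50       182.8376       182.8376
  2       187.50       178.2912       356.5824
  3       187.50       173.8578       521.5735
  4       187.50       169.5347       678.1388
  5       187.50       165.3191       826.5953
  6       187.50       161.2083       967.2495
  7       187.50       157.1997     1,100.3977
  8       187.50       153.2908     1,226.3260
  9       187.50       149.4790     1,345.3113
  10   25,187.50    19,580.7091   195,807.0915
  Σ                 21,071.7273   203,012.1038
P = 21,071.7273; Macaulay duration = 203,012.1038 / 21,071.7273 = 9.63434 half-year periods = 4.81717 years.
Modified duration = D_Mac / (1 + y) = 4.81717 / 1.0255 = 4.69738 years.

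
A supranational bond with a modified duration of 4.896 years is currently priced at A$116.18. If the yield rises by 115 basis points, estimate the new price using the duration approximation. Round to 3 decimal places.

A$109.639

Duration approximation: ΔP/P ≈ -D_mod · Δy = -4.896 × (+0.0115) = -0.056304.
New price ≈ 116.18 × (1 - 0.056304) = 109.63860128.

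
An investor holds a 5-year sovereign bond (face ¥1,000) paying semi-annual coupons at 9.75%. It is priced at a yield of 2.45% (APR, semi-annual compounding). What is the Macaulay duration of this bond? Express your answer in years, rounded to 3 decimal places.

4.218 years

Periodic yield y = 0.01225. Discount each cash flow and weight by its period:
  t   CF        PV=CF/(1+0.01225)^t    t·PV
  1        48.75        48.1600        48.1600
  2        48.75        47.5772        95.1544
  3        48.75        47.0015       141.0044
  4        48.75        46.4327       185.7306
  5        48.75        45.8707       229.3537
  6        48.75        45.3156       271.8937
  7        48.75        44.7672       313.3705
  8        48.75        44.2255       353.8037
  9        48.75        43.6903       393.2123
  10    1,048.75       928.5261     9,285.2611
  Σ                  1,341.5667    11,316.9444
Price P = Σ PV = 1,341.5667.
Macaulay duration = Σ(t·PV) / P = 11,316.9444 / 1,341.5667 = 8.43562 half-year periods.
In years: 8.43562 / 2 = 4.21781 years.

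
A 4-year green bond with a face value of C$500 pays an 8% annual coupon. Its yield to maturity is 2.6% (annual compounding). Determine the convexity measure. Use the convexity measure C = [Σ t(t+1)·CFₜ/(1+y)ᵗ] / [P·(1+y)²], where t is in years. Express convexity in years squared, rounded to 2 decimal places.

16.58

With y = 0.026:
  t   CF        PV=CF/(1+0.026)^t    t·PV        t(t+1)·PV
  1        40.00        38.9864        38.9864          77.9727
  2        40.00        37.9984        75.9968         227.9904
  3        40.00        37.0355       111.1064         444.4257
  4       540.00       487.3089     1,949.2355       9,746.1774
  Σ                    601.3291     2,175.3251      10,496.5662
P = 601.3291.
Convexity = Σ t(t+1)·PV / [P·(1+y)²] = 10,496.5662 / (601.3291 × 1.052676) = 16.58213.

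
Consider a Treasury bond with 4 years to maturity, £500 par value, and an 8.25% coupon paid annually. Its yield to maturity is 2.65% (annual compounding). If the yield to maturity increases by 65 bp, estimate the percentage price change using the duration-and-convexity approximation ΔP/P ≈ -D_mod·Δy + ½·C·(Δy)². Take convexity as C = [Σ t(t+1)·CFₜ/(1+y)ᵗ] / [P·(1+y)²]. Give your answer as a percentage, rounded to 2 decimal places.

With y = 0.0265:
  t   CF        PV=CF/(1+0.0265)^t    t·PV        t(t+1)·PV
  1        41.25        40.1851        40.1851          80.3702
  2        41.25        39.1477        78.2954         234.8861
  3        41.25        38.1370       114.4111         457.6446
  4       541.25       487.4859     1,949.9438       9,749.7188
  Σ                    604.9558     2,182.8354      10,522.6197
P = 604.9558; D_Mac = 3.60826 yrs; D_mod = 3.51511 yrs; C = 16.50754.
Duration effect: -3.51511 × (+0.0065) = -0.022848
Convexity effect: 0.5 × 16.50754 × (0.0065)² = +0.0003487
ΔP/P ≈ -0.022848 + 0.0003487 = -0.022499 = -2.2499%.

-2.25%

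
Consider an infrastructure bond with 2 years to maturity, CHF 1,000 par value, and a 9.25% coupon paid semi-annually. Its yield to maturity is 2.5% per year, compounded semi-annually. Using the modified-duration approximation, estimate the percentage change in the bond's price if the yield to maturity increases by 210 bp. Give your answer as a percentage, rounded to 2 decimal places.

Periodic yield y = 0.0125. Modified duration first:
  t   CF        PV=CF/(1+0.0125)^t    t·PV
  1        46.25        45.6790        45.6790
  2        46.25        45.1151        90.2301
  3        46.25        44.5581       133.6743
  4     1,046.25       995.5323     3,982.1291
  Σ                  1,130.8845     4,251.7125
P = 1,130.8845; D_Mac = 3.75963 half-year periods = 1.87982 yrs; D_mod = 1.87982/(1+0.0125) = 1.85661 yrs.
ΔP/P ≈ -D_mod · Δy = -1.85661 × (+0.021) = -0.038989 = -3.8989%.

-3.90%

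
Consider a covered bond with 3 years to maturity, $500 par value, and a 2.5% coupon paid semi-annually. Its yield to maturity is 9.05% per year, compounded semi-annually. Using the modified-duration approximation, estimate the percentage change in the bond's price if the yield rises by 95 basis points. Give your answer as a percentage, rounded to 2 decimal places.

Periodic yield y = 0.04525. Modified duration first:
  t   CF        PV=CF/(1+0.04525)^t    t·PV
  1         6.25         5.9794         5.9794
  2         6.25         5.7206        11.4411
  3         6.25         5.4729        16.4188
  4         6.25         5.2360        20.9440
  5         6.25         5.0093        25.0466
  6       506.25       388.1897     2,329.1380
  Σ                    415.6079     2,408.9680
P = 415.6079; D_Mac = 5.79625 half-year periods = 2.89813 yrs; D_mod = 2.89813/(1+0.04525) = 2.77266 yrs.
ΔP/P ≈ -D_mod · Δy = -2.77266 × (+0.0095) = -0.026340 = -2.6340%.

-2.63%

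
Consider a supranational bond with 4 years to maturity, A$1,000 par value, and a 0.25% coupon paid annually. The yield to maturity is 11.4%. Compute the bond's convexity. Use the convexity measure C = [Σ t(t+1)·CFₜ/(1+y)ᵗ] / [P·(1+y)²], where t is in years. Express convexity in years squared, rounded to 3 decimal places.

16.014

With y = 0.114:
  t   CF        PV=CF/(1+0.114)^t    t·PV        t(t+1)·PV
  1         2.50         2.2442         2.2442           4.4883
  2         2.50         2.0145         4.0290          12.0871
  3         2.50         1.8084         5.4251          21.7003
  4     1,002.50       650.9440     2,603.7759      13,018.8797
  Σ                    657.0110     2,615.4742      13,057.1554
P = 657.0110.
Convexity = Σ t(t+1)·PV / [P·(1+y)²] = 13,057.1554 / (657.0110 × 1.240996) = 16.01421.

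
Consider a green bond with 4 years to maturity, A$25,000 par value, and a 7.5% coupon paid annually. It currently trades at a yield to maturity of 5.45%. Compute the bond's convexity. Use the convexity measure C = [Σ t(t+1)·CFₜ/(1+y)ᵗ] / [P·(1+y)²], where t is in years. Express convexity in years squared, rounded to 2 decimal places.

15.69

With y = 0.0545:
  t   CF        PV=CF/(1+0.0545)^t    t·PV        t(t+1)·PV
  1     1,875.00     1,778.0939     1,778.0939       3,556.1878
  2     1,875.00     1,686.1962     3,372.3924      10,117.1771
  3     1,875.00     1,599.0481     4,797.1442      19,188.5769
  4    26,875.00    21,735.1247    86,940.4989     434,702.4944
  Σ                 26,798.4629    96,888.1294     467,564.4362
P = 26,798.4629.
Convexity = Σ t(t+1)·PV / [P·(1+y)²] = 467,564.4362 / (26,798.4629 × 1.111970) = 15.69056.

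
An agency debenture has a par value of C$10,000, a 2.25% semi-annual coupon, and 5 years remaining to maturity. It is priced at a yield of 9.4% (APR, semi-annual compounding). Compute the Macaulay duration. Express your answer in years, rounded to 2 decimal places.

4.70 years

Periodic yield y = 0.047. Discount each cash flow and weight by its period:
  t   CF        PV=CF/(1+0.047)^t    t·PV
  1       112.50       107.4499       107.4499
  2       112.50       102.6264       205.2528
  3       112.50        98.0195       294.0585
  4       112.50        93.6194       374.4776
  5       112.50        89.4168       447.0840
  6       112.50        85.4029       512.4172
  7       112.50        81.5691       570.9838
  8       112.50        77.9075       623.2597
  9       112.50        74.4102       669.6917
  10   10,112.50     6,388.3944    63,883.9436
  Σ                  7,198.8159    67,688.6187
Price P = Σ PV = 7,198.8159.
Macaulay duration = Σ(t·PV) / P = 67,688.6187 / 7,198.8159 = 9.40274 half-year periods.
In years: 9.40274 / 2 = 4.70137 years.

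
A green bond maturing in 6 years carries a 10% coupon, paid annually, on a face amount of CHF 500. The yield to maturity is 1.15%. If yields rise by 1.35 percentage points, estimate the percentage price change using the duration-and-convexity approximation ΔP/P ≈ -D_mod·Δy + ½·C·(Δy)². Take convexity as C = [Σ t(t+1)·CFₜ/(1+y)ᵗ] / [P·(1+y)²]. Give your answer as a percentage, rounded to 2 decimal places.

With y = 0.0115:
  t   CF        PV=CF/(1+0.0115)^t    t·PV        t(t+1)·PV
  1        50.00        49.4315        49.4315          98.8631
  2        50.00        48.8695        97.7391         293.2172
  3        50.00        48.3139       144.9418         579.7671
  4        50.00        47.7646       191.0585         955.2927
  5        50.00        47.2216       236.1079       1,416.6476
  6       550.00       513.5318     3,081.1910      21,568.3368
  Σ                    755.1331     3,800.4698      24,912.1245
P = 755.1331; D_Mac = 5.03285 yrs; D_mod = 4.97563 yrs; C = 32.24449.
Duration effect: -4.97563 × (+0.0135) = -0.067171
Convexity effect: 0.5 × 32.24449 × (0.0135)² = +0.0029383
ΔP/P ≈ -0.067171 + 0.0029383 = -0.064233 = -6.4233%.

-6.42%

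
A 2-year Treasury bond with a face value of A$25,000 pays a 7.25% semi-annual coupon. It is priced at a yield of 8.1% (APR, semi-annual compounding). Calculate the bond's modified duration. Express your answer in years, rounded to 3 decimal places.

1.823 years

Periodic yield y = 0.0405. First find Macaulay duration:
  t   CF        PV=CF/(1+0.0405)^t    t·PV
  1       906.25       870.9755       870.9755
  2       906.25       837.0740     1,674.1480
  3       906.25       804.4921     2,413.4762
  4    25,906.25    22,102.2361    88,408.9444
  Σ                 24,614.7777    93,367.5441
P = 24,614.7777; Macaulay duration = 93,367.5441 / 24,614.7777 = 3.79315 half-year periods = 1.89658 years.
Modified duration = D_Mac / (1 + y) = 1.89658 / 1.0405 = 1.82275 years.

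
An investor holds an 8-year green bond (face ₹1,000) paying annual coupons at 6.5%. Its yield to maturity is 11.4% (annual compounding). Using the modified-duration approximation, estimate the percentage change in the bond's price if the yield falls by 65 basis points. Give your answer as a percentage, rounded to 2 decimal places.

Periodic yield y = 0.114. Modified duration first:
  t   CF        PV=CF/(1+0.114)^t    t·PV
  1        65.00        58.3483        58.3483
  2        65.00        52.3773       104.7546
  3        65.00        47.0173       141.0519
  4        65.00        42.2058       168.8234
  5        65.00        37.8868       189.4338
  6        65.00        34.0097       204.0579
  7        65.00        30.5293       213.7052
  8     1,065.00       449.0225     3,592.1798
  Σ                    751.3969     4,672.3549
P = 751.3969; D_Mac = 6.21822 yrs; D_mod = 6.21822/(1+0.114) = 5.58189 yrs.
ΔP/P ≈ -D_mod · Δy = -5.58189 × (-0.0065) = +0.036282 = +3.6282%.

+3.63%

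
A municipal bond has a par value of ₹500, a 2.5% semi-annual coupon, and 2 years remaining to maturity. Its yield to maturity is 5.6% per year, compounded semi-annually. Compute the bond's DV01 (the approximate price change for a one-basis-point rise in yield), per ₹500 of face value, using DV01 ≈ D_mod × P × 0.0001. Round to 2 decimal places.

Periodic yield y = 0.028.
  t   CF        PV=CF/(1+0.028)^t    t·PV
  1         6.25         6.0798         6.0798
  2         6.25         5.9142        11.8283
  3         6.25         5.7531        17.2593
  4       506.25       453.3072     1,813.2286
  Σ                    471.0542     1,848.3960
P = 471.0542; D_Mac = 3.92396 half-year periods = 1.96198 yrs; D_mod = 1.90854 yrs.
DV01 ≈ 1.90854 × 471.0542 × 0.0001 = 0.089903.

₹0.09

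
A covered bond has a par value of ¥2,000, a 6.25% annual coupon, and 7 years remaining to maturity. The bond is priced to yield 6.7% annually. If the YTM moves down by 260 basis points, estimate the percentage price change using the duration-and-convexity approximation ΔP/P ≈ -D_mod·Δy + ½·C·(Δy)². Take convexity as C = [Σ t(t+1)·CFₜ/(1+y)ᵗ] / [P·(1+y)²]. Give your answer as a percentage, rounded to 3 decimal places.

With y = 0.067:
  t   CF        PV=CF/(1+0.067)^t    t·PV        t(t+1)·PV
  1       125.00       117.1509       117.1509         234.3018
  2       125.00       109.7946       219.5893         658.7679
  3       125.00       102.9003       308.7010       1,234.8039
  4       125.00        96.4389       385.7557       1,928.7784
  5       125.00        90.3832       451.9162       2,711.4973
  6       125.00        84.7078       508.2469       3,557.7284
  7     2,125.00     1,349.6091     9,447.2637      75,578.1097
  Σ                  1,950.9849    11,438.6237      85,903.9873
P = 1,950.9849; D_Mac = 5.86300 yrs; D_mod = 5.49484 yrs; C = 38.67502.
Duration effect: -5.49484 × (-0.026) = +0.142866
Convexity effect: 0.5 × 38.67502 × (-0.026)² = +0.0130722
ΔP/P ≈ +0.142866 + 0.0130722 = +0.155938 = +15.5938%.

+15.594%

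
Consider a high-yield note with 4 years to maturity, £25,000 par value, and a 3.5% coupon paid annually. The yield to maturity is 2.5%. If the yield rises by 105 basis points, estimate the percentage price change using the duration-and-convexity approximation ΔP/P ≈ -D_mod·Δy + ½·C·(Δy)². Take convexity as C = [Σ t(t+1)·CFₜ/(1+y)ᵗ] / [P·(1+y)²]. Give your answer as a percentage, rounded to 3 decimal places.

-3.800%

With y = 0.025:
  t   CF        PV=CF/(1+0.025)^t    t·PV        t(t+1)·PV
  1       875.00       853.6585       853.6585       1,707.3171
  2       875.00       832.8376     1,665.6752       4,997.0256
  3       875.00       812.5245     2,437.5735       9,750.2938
  4    25,875.00    23,441.4729    93,765.8917     468,829.4587
  Σ                 25,940.4936    98,722.7989     485,284.0952
P = 25,940.4936; D_Mac = 3.80574 yrs; D_mod = 3.71292 yrs; C = 17.80615.
Duration effect: -3.71292 × (+0.0105) = -0.038986
Convexity effect: 0.5 × 17.80615 × (0.0105)² = +0.0009816
ΔP/P ≈ -0.038986 + 0.0009816 = -0.038004 = -3.8004%.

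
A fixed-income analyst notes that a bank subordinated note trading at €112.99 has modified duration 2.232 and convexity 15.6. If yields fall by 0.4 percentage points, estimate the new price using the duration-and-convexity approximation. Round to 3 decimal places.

Duration effect: -D_mod·Δy = -2.232 × (-0.004) = +0.008928
Convexity effect: ½·C·(Δy)² = 0.5 × 15.6 × (-0.004)² = +0.0001248
ΔP/P ≈ +0.008928 + 0.0001248 = +0.0090528
New price ≈ 112.99 × (1 + 0.0090528) = 114.012875872.

€114.013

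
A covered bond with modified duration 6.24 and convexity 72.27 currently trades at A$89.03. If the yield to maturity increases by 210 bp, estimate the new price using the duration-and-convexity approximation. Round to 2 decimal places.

Duration effect: -D_mod·Δy = -6.24 × (+0.021) = -0.131040
Convexity effect: ½·C·(Δy)² = 0.5 × 72.27 × (0.021)² = +0.015935535
ΔP/P ≈ -0.131040 + 0.015935535 = -0.115104465
New price ≈ 89.03 × (1 - 0.115104465) = 78.78224948105.

A$78.78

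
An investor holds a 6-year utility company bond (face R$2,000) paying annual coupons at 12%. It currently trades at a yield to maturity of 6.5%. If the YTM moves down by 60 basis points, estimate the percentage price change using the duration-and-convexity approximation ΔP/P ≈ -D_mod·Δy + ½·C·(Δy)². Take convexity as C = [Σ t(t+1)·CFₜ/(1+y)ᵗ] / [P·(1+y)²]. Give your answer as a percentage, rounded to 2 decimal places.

+2.74%

With y = 0.065:
  t   CF        PV=CF/(1+0.065)^t    t·PV        t(t+1)·PV
  1       240.00       225.3521       225.3521         450.7042
  2       240.00       211.5982       423.1965       1,269.5894
  3       240.00       198.6838       596.0513       2,384.2054
  4       240.00       186.5575       746.2302       3,731.1508
  5       240.00       175.1714       875.8570       5,255.1420
  6     2,240.00     1,535.1484     9,210.8906      64,476.2339
  Σ                  2,532.5115    12,077.5776      77,567.0257
P = 2,532.5115; D_Mac = 4.76901 yrs; D_mod = 4.47795 yrs; C = 27.00390.
Duration effect: -4.47795 × (-0.006) = +0.026868
Convexity effect: 0.5 × 27.00390 × (-0.006)² = +0.0004861
ΔP/P ≈ +0.026868 + 0.0004861 = +0.027354 = +2.7354%.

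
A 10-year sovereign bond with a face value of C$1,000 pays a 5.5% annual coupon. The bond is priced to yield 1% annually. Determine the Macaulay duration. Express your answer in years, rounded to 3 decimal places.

Periodic yield y = 0.01. Discount each cash flow and weight by its year:
  t   CF        PV=CF/(1+0.01)^t    t·PV
  1        55.00        54.4554        54.4554
  2        55.00        53.9163       107.8326
  3        55.00        53.3825       160.1474
  4        55.00        52.8539       211.4157
  5        55.00        52.3306       261.6531
  6        55.00        51.8125       310.8749
  7        55.00        51.2995       359.0965
  8        55.00        50.7916       406.3326
  9        55.00        50.2887       452.5982
  10    1,055.00       955.0777     9,550.7774
  Σ                  1,426.2087    11,875.1837
Price P = Σ PV = 1,426.2087.
Macaulay duration = Σ(t·PV) / P = 11,875.1837 / 1,426.2087 = 8.32640 years.

8.326 years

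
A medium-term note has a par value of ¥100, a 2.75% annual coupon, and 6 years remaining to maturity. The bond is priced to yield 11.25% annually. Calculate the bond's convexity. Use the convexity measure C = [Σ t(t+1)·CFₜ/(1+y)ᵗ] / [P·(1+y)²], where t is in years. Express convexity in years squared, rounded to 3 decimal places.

With y = 0.1125:
  t   CF        PV=CF/(1+0.1125)^t    t·PV        t(t+1)·PV
  1         2.75         2.4719         2.4719           4.9438
  2         2.75         2.2219         4.4439          13.3317
  3         2.75         1.9973         5.9918          23.9670
  4         2.75         1.7953         7.1811          35.9056
  5         2.75         1.6137         8.0687          48.4121
  6       102.75        54.1978       325.1868       2,276.3079
  Σ                     64.2979       353.3442       2,402.8681
P = 64.2979.
Convexity = Σ t(t+1)·PV / [P·(1+y)²] = 2,402.8681 / (64.2979 × 1.237656) = 30.19485.

30.195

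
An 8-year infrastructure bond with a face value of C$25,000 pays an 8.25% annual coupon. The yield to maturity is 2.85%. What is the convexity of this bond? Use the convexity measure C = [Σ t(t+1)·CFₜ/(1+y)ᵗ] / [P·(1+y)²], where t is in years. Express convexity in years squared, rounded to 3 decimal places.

50.730

With y = 0.0285:
  t   CF        PV=CF/(1+0.0285)^t    t·PV        t(t+1)·PV
  1     2,062.50     2,005.3476     2,005.3476       4,010.6952
  2     2,062.50     1,949.7789     3,899.5578      11,698.6734
  3     2,062.50     1,895.7500     5,687.2501      22,749.0002
  4     2,062.50     1,843.2183     7,372.8732      36,864.3660
  5     2,062.50     1,792.1422     8,960.7112      53,764.2673
  6     2,062.50     1,742.4815    10,454.8891      73,184.2239
  7     2,062.50     1,694.1969    11,859.3784      94,875.0269
  8    27,062.50    21,613.9203   172,911.3623   1,556,202.2607
  Σ                 34,536.8358   223,151.3696   1,853,348.5135
P = 34,536.8358.
Convexity = Σ t(t+1)·PV / [P·(1+y)²] = 1,853,348.5135 / (34,536.8358 × 1.057812) = 50.73013.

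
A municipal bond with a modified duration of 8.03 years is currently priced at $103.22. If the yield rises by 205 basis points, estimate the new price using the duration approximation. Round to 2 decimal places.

$86.23

Duration approximation: ΔP/P ≈ -D_mod · Δy = -8.03 × (+0.0205) = -0.164615.
New price ≈ 103.22 × (1 - 0.164615) = 86.2284397.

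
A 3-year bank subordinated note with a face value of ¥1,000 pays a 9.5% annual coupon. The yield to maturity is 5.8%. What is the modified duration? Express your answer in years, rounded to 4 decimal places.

2.6082 years

Periodic yield y = 0.058. First find Macaulay duration:
  t   CF        PV=CF/(1+0.058)^t    t·PV
  1        95.00        89.7921        89.7921
  2        95.00        84.8696       169.7392
  3     1,095.00       924.6069     2,773.8206
  Σ                  1,099.2686     3,033.3519
P = 1,099.2686; Macaulay duration = 3,033.3519 / 1,099.2686 = 2.75943 years.
Modified duration = D_Mac / (1 + y) = 2.75943 / 1.058 = 2.60815 years.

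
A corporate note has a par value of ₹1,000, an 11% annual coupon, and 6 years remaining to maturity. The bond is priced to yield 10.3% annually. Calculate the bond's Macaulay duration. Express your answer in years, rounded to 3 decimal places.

4.717 years

Periodic yield y = 0.103. Discount each cash flow and weight by its year:
  t   CF        PV=CF/(1+0.103)^t    t·PV
  1       110.00        99.7280        99.7280
  2       110.00        90.4152       180.8305
  3       110.00        81.9721       245.9163
  4       110.00        74.3174       297.2697
  5       110.00        67.3775       336.8877
  6     1,110.00       616.4103     3,698.4619
  Σ                  1,030.2207     4,859.0942
Price P = Σ PV = 1,030.2207.
Macaulay duration = Σ(t·PV) / P = 4,859.0942 / 1,030.2207 = 4.71656 years.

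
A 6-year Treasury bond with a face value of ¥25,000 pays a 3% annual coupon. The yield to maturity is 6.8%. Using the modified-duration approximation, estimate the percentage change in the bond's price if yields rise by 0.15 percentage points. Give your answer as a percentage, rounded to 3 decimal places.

Periodic yield y = 0.068. Modified duration first:
  t   CF        PV=CF/(1+0.068)^t    t·PV
  1       750.00       702.2472       702.2472
  2       750.00       657.5348     1,315.0696
  3       750.00       615.6693     1,847.0079
  4       750.00       576.4694     2,305.8776
  5       750.00       539.7653     2,698.8267
  6    25,750.00    17,352.0071   104,112.0427
  Σ                 20,443.6932   112,981.0718
P = 20,443.6932; D_Mac = 5.52645 yrs; D_mod = 5.52645/(1+0.068) = 5.17458 yrs.
ΔP/P ≈ -D_mod · Δy = -5.17458 × (+0.0015) = -0.007762 = -0.7762%.

-0.776%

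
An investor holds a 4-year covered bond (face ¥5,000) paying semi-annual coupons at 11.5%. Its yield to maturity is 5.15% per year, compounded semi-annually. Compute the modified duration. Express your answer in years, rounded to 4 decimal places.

3.3063 years

Periodic yield y = 0.02575. First find Macaulay duration:
  t   CF        PV=CF/(1+0.02575)^t    t·PV
  1       287.50       280.2827       280.2827
  2       287.50       273.2466       546.4932
  3       287.50       266.3872       799.1615
  4       287.50       259.6999     1,038.7995
  5       287.50       253.1805     1,265.9024
  6       287.50       246.8247     1,480.9485
  7       287.50       240.6286     1,684.3999
  8     5,287.50     4,314.3778    34,515.0226
  Σ                  6,134.6280    41,611.0103
P = 6,134.6280; Macaulay duration = 41,611.0103 / 6,134.6280 = 6.78297 half-year periods = 3.39149 years.
Modified duration = D_Mac / (1 + y) = 3.39149 / 1.02575 = 3.30635 years.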